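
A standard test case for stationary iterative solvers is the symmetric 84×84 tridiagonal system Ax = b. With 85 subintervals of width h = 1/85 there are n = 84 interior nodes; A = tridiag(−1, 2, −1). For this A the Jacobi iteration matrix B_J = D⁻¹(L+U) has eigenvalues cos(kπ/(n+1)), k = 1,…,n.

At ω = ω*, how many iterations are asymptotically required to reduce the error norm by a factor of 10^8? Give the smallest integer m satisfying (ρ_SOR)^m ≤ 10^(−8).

m = 250

B_J for the 84×84 system has eigenvalues cos(kπ/85); ρ_J = cos(π/85) = 0.9993171.
√(1 − cos²(π/85)) = sin(π/85) ≈ 0.0369515.
ω* = 2/(1 + 0.0369515) = 2/1.0369515 = 1.9287305.
Hence ρ(B_{ω*}) = 1.9287305 − 1 = 0.9287305.
m ≥ 8·ln10 / (−ln 0.9287305) = 249.141; smallest integer m = 250.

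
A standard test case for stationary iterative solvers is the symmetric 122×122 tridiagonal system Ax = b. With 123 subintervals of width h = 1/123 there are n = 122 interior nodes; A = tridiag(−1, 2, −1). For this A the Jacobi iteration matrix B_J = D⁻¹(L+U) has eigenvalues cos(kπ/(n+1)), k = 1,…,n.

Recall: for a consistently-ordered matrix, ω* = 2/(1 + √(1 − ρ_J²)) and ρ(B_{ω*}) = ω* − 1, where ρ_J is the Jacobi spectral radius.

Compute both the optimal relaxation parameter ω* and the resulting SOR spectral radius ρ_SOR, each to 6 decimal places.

ω* = 1.950195, ρ_SOR = 0.950195

spectrum of D⁻¹(L+U) = {cos(kπ/123) : 1≤k≤122}; ρ_J = cos(π/123) = 0.999674.
√(1−ρ_J²) simplifies to sin(π/123) = 0.0255386.
ω* = 2/(1+0.0255386) = 1.950195
At ω = 1.950195 every |λ(B_ω)| = ω−1, so ρ_SOR = 0.950195.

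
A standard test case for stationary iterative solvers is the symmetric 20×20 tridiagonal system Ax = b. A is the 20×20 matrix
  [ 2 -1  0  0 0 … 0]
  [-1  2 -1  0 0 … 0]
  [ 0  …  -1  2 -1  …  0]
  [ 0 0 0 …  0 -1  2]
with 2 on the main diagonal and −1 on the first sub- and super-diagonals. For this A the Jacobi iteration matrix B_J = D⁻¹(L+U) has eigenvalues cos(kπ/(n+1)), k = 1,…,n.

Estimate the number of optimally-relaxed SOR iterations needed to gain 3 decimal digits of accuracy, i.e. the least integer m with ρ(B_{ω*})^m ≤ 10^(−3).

ρ_J = max_k |cos(kπ/21)| = cos(π/21) = 0.9888308
1 − cos²(π/21) = sin²(π/21) ⇒ √(1−ρ_J²) = sin(π/21) = 0.1490423.
Young: ω* = 2/(1+√(1−ρ_J²)) = 2/(1+0.1490423) = 2/1.1490423 = 1.7405800.
ρ_SOR = ω* − 1 ≈ 0.7405800.
Need (0.7405800)^m ≤ 10^(−3): m ≥ 3·ln10/|ln 0.7405800| = 6.90776/0.300322 = 23.001 ⇒ m = 24.

m = 24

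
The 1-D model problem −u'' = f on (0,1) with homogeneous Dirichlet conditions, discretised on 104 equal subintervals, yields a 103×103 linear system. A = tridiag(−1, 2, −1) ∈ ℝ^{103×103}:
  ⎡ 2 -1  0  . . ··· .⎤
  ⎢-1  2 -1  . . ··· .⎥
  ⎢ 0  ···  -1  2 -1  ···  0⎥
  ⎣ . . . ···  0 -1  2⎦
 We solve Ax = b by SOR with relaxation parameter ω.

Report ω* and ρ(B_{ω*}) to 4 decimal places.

[ρ_J] n=103: ρ(B_J) = cos(π/(n+1)) = cos(π/104) = 0.9995.
√(1−ρ_J²) = |sin(π/104)| = 0.03020
Young: ω* = 2/(1+√(1−ρ_J²)) = 2/(1+0.03020) = 2/1.03020 = 1.9414.
ρ_SOR = ω* − 1 = 1.9414 − 1 = 0.9414.

ω* = 1.9414, ρ_SOR = 0.9414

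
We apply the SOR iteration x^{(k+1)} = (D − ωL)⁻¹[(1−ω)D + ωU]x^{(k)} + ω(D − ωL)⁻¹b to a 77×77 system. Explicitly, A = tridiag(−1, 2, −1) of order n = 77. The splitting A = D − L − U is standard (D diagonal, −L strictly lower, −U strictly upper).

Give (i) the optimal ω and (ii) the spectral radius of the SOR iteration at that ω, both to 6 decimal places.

ω* = 1.922585, ρ_SOR = 0.922585

ρ_J = max_k |cos(kπ/78)| = cos(π/78) = 0.999189
√(1 − cos²(π/78)) = sin(π/78) ≈ 0.0402659.
ω* = 2/(1 + 0.0402659) = 2/1.0402659 = 1.922585.
ρ_SOR = ω* − 1 = 1.922585 − 1 = 0.922585.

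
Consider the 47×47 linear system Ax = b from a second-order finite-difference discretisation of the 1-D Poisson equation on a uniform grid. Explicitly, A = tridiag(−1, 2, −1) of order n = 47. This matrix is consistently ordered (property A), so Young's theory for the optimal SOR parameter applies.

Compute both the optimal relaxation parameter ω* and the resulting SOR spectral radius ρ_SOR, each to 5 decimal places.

ω* = 1.87722, ρ_SOR = 0.87722

spectrum of D⁻¹(L+U) = {cos(kπ/48) : 1≤k≤47}; ρ_J = cos(π/48) = 0.99786.
√(1−ρ_J²) simplifies to sin(π/48) = 0.065403.
Young: ω* = 2/(1+√(1−ρ_J²)) = 2/(1+0.065403) = 2/1.065403 = 1.87722.
and ρ(B_{ω*}) = 1.87722 − 1 = 0.87722.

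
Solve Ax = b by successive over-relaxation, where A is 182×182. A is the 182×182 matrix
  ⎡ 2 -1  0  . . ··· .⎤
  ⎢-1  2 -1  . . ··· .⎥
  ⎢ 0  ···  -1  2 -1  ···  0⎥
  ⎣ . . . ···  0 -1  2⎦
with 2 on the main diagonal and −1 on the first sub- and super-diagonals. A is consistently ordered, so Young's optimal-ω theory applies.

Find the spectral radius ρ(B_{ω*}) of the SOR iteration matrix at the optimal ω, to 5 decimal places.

ρ_SOR = 0.96625

[ρ_J] n=182: ρ(B_J) = cos(π/(n+1)) = cos(π/183) = 0.99985.
√(1−ρ_J²) simplifies to sin(π/183) = 0.017166.
Then 2/(1+√(1−ρ_J²)) = 2/(1+0.017166); ω* = 2/1.017166 = 1.96625.
[ρ_SOR] ω* − 1 = 0.96625.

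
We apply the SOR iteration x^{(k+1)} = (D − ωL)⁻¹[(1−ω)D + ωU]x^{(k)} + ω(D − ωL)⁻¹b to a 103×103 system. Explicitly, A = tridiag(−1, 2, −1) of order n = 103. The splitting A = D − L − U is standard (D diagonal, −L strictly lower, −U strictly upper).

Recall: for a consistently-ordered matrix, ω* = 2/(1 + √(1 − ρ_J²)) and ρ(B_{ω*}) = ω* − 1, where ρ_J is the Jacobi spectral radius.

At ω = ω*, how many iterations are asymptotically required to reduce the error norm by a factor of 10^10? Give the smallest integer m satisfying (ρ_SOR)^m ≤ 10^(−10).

m = 382

n=103: λ(B_J) = 1 − λ(A)/2 = cos(kπ/104); k=1 gives ρ_J = 0.9995438.
√(1−ρ_J²) simplifies to sin(π/104) = 0.0302030.
[ω*] 2 ÷ (1 + 0.0302030) = 2 ÷ 1.0302030 = 1.9413650.
[ρ_SOR] ω* − 1 = 0.9413650.
ρ_SOR^m ≤ 10^(−10) ⇔ m ≥ 10·ln10/(−ln 0.9413650) = 23.0259/0.0604243 = 381.070; m = ⌈381.070⌉ = 382.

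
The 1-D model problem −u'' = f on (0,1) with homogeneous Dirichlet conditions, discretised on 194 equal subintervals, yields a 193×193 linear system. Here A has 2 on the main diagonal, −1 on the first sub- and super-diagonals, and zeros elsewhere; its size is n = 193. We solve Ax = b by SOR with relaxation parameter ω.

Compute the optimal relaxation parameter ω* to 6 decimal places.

spectrum of D⁻¹(L+U) = {cos(kπ/194) : 1≤k≤193}; ρ_J = cos(π/194) = 0.999869.
√(1−ρ_J²) simplifies to sin(π/194) = 0.0161931.
ω* = 2 / (1 + 0.0161931) = 2 / 1.0161931 ≈ 1.968130.
and ρ(B_{ω*}) = 1.968130 − 1 = 0.968130.

ω* = 1.968130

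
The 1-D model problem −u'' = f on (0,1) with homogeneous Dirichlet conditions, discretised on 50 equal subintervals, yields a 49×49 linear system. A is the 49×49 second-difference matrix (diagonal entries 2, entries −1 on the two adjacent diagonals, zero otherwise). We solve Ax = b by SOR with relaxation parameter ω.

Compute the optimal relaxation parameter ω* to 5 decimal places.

ω* = 1.88184

[ρ_J] n=49: ρ(B_J) = cos(π/(n+1)) = cos(π/50) = 0.99803.
1 − cos²(π/50) = sin²(π/50) ⇒ √(1−ρ_J²) = sin(π/50) = 0.062791.
So ω* = 2/1.062791 = 1.88184 (Young).
ρ(B_{ω*}) = ω*−1 = 0.88184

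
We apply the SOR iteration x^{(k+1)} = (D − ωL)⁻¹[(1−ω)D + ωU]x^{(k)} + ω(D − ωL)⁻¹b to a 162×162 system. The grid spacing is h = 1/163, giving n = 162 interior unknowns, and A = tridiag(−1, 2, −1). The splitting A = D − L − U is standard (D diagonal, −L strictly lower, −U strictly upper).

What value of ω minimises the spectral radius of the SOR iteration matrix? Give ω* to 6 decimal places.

B_J for the 162×162 system has eigenvalues cos(kπ/163); ρ_J = cos(π/163) = 0.999814.
1 − cos²(π/163) = sin²(π/163) ⇒ √(1−ρ_J²) = sin(π/163) = 0.0192724.
ω* = 2/(1+0.0192724) = 1.962184
Hence ρ(B_{ω*}) = 1.962184 − 1 = 0.962184.

ω* = 1.962184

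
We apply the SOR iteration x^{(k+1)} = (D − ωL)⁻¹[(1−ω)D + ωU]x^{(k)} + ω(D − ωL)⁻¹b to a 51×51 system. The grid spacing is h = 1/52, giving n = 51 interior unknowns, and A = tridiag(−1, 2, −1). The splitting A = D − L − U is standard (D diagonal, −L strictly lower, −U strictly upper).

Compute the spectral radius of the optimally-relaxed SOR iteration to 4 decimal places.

ρ_SOR = 0.8861

n=51: λ(B_J) = 1 − λ(A)/2 = cos(kπ/52); k=1 gives ρ_J = 0.9982.
√(1−ρ_J²) = |sin(π/52)| = 0.06038
So ω* = 2/1.06038 = 1.8861 (Young).
and ρ(B_{ω*}) = 1.8861 − 1 = 0.8861.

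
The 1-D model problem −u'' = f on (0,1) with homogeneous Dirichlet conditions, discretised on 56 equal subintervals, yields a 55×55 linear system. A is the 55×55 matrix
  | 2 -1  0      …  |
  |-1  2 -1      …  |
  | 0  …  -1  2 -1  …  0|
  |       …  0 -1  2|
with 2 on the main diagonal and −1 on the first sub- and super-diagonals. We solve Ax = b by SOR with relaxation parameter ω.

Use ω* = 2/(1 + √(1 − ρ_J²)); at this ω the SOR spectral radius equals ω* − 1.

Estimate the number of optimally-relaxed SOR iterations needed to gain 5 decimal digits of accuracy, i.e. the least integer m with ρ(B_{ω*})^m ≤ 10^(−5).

B_J for the 55×55 system has eigenvalues cos(kπ/56); ρ_J = cos(π/56) = 0.9984268.
√(1−ρ_J²) = |sin(π/56)| = 0.0560704
ω* = 2/(1 + 0.0560704) = 2/1.0560704 = 1.8938131.
ρ_SOR = ω* − 1 = 1.8938131 − 1 = 0.8938131.
For 5 digits: m = 5·ln10 / (−ln 0.8938131) = 11.5129/0.112259 = 102.557; round up → m = 103.

m = 103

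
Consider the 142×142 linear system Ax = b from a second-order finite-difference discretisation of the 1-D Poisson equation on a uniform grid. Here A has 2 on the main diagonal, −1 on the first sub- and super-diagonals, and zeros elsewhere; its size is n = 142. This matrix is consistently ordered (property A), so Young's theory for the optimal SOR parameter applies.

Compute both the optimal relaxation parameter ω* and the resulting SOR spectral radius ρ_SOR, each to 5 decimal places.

ω* = 1.95701, ρ_SOR = 0.95701

[ρ_J] n=142: ρ(B_J) = cos(π/(n+1)) = cos(π/143) = 0.99976.
√(1−ρ_J²) simplifies to sin(π/143) = 0.021967.
So ω* = 2/1.021967 = 1.95701 (Young).
[ρ_SOR] ω* − 1 = 0.95701.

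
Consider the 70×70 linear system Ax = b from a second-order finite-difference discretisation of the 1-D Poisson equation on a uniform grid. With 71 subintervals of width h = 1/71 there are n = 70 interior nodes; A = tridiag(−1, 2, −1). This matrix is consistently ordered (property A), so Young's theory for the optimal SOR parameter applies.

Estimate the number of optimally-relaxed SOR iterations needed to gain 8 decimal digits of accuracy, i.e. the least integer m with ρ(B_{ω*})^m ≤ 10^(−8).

ρ_J = max_k |cos(kπ/71)| = cos(π/71) = 0.9990212
√(1−ρ_J²) = |sin(π/71)| = 0.0442333
ω* = 2 / (1 + 0.0442333) = 2 / 1.0442333 ≈ 1.9152808.
ρ_SOR = ω* − 1 = 1.9152808 − 1 = 0.9152808.
(0.9152808)^m ≤ 10^{−8}  ⇒  m·ln(0.9152808) ≤ −8·ln10  ⇒  m ≥ 208.086  ⇒  m = 209

m = 209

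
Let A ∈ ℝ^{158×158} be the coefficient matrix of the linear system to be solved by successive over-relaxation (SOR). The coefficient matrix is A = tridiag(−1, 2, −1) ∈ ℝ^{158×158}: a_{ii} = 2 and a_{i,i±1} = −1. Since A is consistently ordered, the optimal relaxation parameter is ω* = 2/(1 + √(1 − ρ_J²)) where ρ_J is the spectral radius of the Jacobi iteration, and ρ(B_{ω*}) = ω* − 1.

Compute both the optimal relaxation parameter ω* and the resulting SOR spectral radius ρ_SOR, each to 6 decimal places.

½·tridiag(1,0,1) at n=158: λ_k = cos(kπ/159); max |λ| at k=1 ⇒ ρ_J = cos(π/159) ≈ 0.999805.
root = sin(π/159) = 0.0197572  (since 1−cos² = sin²).
So ω* = 2/1.0197572 = 1.961251 (Young).
and ρ(B_{ω*}) = 1.961251 − 1 = 0.961251.

ω* = 1.961251, ρ_SOR = 0.961251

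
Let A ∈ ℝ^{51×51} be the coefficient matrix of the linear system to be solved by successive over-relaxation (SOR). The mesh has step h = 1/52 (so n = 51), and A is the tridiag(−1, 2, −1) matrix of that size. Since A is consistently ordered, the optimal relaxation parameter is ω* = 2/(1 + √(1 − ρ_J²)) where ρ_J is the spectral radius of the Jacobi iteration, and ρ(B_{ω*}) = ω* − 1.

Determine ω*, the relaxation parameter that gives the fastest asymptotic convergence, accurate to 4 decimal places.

½·tridiag(1,0,1) at n=51: λ_k = cos(kπ/52); max |λ| at k=1 ⇒ ρ_J = cos(π/52) ≈ 0.9982.
√(1−ρ_J²) simplifies to sin(π/52) = 0.06038.
ω* = 2/(1 + 0.06038) = 2/1.06038 = 1.8861.
and ρ(B_{ω*}) = 1.8861 − 1 = 0.8861.

ω* = 1.8861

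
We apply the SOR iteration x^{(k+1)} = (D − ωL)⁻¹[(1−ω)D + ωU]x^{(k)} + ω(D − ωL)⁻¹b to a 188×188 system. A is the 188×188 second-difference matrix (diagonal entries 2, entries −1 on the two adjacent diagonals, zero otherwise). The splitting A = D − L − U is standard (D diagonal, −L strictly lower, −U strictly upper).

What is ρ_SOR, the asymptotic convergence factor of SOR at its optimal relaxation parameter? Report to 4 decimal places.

ρ_SOR = 0.9673

With n=188, ρ(Jacobi) = cos(π/189) = 0.9999.
√(1 − cos²(π/189)) = sin(π/189) ≈ 0.01662.
Young: ω* = 2/(1+√(1−ρ_J²)) = 2/(1+0.01662) = 2/1.01662 = 1.9673.
At ω = 1.9673 every |λ(B_ω)| = ω−1, so ρ_SOR = 0.9673.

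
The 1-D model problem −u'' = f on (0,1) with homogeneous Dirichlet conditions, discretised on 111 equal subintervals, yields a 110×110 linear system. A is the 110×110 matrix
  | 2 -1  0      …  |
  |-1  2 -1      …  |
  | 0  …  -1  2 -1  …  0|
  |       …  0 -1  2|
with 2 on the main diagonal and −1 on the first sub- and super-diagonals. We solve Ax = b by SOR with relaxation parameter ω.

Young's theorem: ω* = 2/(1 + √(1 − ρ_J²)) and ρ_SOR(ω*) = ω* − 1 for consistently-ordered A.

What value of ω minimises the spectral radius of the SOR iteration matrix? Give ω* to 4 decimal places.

ρ_J = max_k |cos(kπ/111)| = cos(π/111) = 0.9996
√(1−ρ_J²) = |sin(π/111)| = 0.02830
ω* = 2/(1 + 0.02830) = 2/1.02830 = 1.9450.
ρ(B_{ω*}) = ω*−1 = 0.9450

ω* = 1.9450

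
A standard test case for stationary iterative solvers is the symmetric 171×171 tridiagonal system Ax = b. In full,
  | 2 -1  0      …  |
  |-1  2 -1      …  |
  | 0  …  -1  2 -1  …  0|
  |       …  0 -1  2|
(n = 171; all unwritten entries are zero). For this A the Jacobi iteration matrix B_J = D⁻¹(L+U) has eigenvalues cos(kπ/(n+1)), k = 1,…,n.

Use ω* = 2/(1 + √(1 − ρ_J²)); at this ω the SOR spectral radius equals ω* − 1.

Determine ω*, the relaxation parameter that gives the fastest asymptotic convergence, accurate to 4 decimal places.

½·tridiag(1,0,1) at n=171: λ_k = cos(kπ/172); max |λ| at k=1 ⇒ ρ_J = cos(π/172) ≈ 0.9998.
root = sin(π/172) = 0.01826  (since 1−cos² = sin²).
Young: ω* = 2/(1+√(1−ρ_J²)) = 2/(1+0.01826) = 2/1.01826 = 1.9641.
and ρ(B_{ω*}) = 1.9641 − 1 = 0.9641.

ω* = 1.9641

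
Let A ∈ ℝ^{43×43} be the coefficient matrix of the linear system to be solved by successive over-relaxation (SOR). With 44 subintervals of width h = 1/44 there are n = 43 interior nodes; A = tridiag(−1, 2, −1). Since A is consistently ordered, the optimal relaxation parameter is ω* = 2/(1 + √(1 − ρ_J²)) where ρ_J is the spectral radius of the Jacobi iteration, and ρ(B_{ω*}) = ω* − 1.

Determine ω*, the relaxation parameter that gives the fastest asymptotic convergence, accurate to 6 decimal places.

ω* = 1.866822

½·tridiag(1,0,1) at n=43: λ_k = cos(kπ/44); max |λ| at k=1 ⇒ ρ_J = cos(π/44) ≈ 0.997452.
root = sin(π/44) = 0.0713392  (since 1−cos² = sin²).
Then 2/(1+√(1−ρ_J²)) = 2/(1+0.0713392); ω* = 2/1.0713392 = 1.866822.
ρ_SOR = ω* − 1 ≈ 0.866822.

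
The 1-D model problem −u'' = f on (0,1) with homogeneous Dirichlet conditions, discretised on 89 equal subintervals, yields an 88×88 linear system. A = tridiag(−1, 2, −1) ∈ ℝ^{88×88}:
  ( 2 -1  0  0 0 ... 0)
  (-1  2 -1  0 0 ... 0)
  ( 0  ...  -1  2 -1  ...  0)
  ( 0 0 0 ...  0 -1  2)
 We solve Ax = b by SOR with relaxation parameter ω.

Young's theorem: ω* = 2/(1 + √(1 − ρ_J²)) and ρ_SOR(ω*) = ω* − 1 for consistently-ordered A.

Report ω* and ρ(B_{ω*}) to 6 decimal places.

n=88: λ(B_J) = 1 − λ(A)/2 = cos(kπ/89); k=1 gives ρ_J = 0.999377.
1 − cos²(π/89) = sin²(π/89) ⇒ √(1−ρ_J²) = sin(π/89) = 0.0352915.
Young: ω* = 2/(1+√(1−ρ_J²)) = 2/(1+0.0352915) = 2/1.0352915 = 1.931823.
At ω = 1.931823 every |λ(B_ω)| = ω−1, so ρ_SOR = 0.931823.

ω* = 1.931823, ρ_SOR = 0.931823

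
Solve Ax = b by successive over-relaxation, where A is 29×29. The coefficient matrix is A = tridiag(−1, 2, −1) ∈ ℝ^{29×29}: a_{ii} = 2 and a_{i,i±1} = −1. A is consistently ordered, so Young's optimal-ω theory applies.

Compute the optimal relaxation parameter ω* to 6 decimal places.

ω* = 1.810727

B_J for the 29×29 system has eigenvalues cos(kπ/30); ρ_J = cos(π/30) = 0.994522.
√(1−ρ_J²) = |sin(π/30)| = 0.1045285
Then 2/(1+√(1−ρ_J²)) = 2/(1+0.1045285); ω* = 2/1.1045285 = 1.810727.
and ρ(B_{ω*}) = 1.810727 − 1 = 0.810727.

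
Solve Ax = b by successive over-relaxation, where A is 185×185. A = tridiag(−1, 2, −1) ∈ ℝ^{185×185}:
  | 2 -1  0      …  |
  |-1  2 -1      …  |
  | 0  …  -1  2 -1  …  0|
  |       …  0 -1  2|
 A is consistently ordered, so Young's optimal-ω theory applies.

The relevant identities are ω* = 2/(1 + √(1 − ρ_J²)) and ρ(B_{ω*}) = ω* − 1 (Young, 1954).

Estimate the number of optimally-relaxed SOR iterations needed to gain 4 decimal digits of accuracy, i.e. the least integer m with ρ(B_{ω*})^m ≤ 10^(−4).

[ρ_J] n=185: ρ(B_J) = cos(π/(n+1)) = cos(π/186) = 0.9998574.
root = sin(π/186) = 0.0168895  (since 1−cos² = sin²).
Young: ω* = 2/(1+√(1−ρ_J²)) = 2/(1+0.0168895) = 2/1.0168895 = 1.9667820.
Hence ρ(B_{ω*}) = 1.9667820 − 1 = 0.9667820.
Need (0.9667820)^m ≤ 10^(−4): m ≥ 4·ln10/|ln 0.9667820| = 9.21034/0.0337822 = 272.639 ⇒ m = 273.

m = 273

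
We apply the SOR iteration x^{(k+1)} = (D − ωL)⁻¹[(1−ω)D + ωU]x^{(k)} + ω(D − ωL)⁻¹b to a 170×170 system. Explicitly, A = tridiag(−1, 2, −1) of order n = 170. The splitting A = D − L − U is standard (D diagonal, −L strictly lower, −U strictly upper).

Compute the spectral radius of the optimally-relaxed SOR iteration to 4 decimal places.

ρ_SOR = 0.9639

B_J for the 170×170 system has eigenvalues cos(kπ/171); ρ_J = cos(π/171) = 0.9998.
√(1−ρ_J²) = |sin(π/171)| = 0.01837
Then 2/(1+√(1−ρ_J²)) = 2/(1+0.01837); ω* = 2/1.01837 = 1.9639.
ρ_SOR = ω* − 1 ≈ 0.9639.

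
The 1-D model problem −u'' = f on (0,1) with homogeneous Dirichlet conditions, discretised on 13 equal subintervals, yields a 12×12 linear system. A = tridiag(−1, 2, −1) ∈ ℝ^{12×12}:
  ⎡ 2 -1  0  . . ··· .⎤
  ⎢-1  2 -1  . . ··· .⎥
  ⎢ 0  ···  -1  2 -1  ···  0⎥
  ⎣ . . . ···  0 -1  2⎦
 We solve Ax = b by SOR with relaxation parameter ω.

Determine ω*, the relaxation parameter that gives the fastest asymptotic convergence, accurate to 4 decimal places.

ω* = 1.6138

n=12: λ(B_J) = 1 − λ(A)/2 = cos(kπ/13); k=1 gives ρ_J = 0.9709.
√(1 − cos²(π/13)) = sin(π/13) ≈ 0.23932.
Young: ω* = 2/(1+√(1−ρ_J²)) = 2/(1+0.23932) = 2/1.23932 = 1.6138.
Hence ρ(B_{ω*}) = 1.6138 − 1 = 0.6138.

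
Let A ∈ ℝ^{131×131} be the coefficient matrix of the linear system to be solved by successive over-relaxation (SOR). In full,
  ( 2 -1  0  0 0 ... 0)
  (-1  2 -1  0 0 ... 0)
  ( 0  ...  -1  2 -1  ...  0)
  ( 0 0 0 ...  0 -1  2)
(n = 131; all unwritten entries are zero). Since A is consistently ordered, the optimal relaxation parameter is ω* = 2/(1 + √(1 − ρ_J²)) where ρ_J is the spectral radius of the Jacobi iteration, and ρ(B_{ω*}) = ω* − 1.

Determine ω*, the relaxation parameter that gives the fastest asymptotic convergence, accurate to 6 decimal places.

ρ_J = max_k |cos(kπ/132)| = cos(π/132) = 0.999717
√(1−ρ_J²) simplifies to sin(π/132) = 0.0237977.
ω* = 2/(1+0.0237977) = 1.953511
and ρ(B_{ω*}) = 1.953511 − 1 = 0.953511.

ω* = 1.953511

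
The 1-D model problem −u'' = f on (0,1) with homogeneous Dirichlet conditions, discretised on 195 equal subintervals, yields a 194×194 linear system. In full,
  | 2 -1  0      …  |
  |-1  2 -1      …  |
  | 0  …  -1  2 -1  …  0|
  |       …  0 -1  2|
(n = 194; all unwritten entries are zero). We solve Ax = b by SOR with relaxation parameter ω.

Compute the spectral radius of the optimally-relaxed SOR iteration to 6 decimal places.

ρ_SOR = 0.968291

½·tridiag(1,0,1) at n=194: λ_k = cos(kπ/195); max |λ| at k=1 ⇒ ρ_J = cos(π/195) ≈ 0.999870.
root = sin(π/195) = 0.0161100  (since 1−cos² = sin²).
So ω* = 2/1.0161100 = 1.968291 (Young).
and ρ(B_{ω*}) = 1.968291 − 1 = 0.968291.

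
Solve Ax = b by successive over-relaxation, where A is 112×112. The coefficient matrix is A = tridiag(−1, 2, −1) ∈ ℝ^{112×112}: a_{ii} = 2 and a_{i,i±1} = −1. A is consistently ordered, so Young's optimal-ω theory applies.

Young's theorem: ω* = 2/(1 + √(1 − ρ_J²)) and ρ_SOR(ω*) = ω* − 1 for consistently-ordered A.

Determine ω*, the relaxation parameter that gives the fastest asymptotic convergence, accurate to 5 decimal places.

ω* = 1.94591

spectrum of D⁻¹(L+U) = {cos(kπ/113) : 1≤k≤112}; ρ_J = cos(π/113) = 0.99961.
√(1−ρ_J²) simplifies to sin(π/113) = 0.027798.
Young: ω* = 2/(1+√(1−ρ_J²)) = 2/(1+0.027798) = 2/1.027798 = 1.94591.
[ρ_SOR] ω* − 1 = 0.94591.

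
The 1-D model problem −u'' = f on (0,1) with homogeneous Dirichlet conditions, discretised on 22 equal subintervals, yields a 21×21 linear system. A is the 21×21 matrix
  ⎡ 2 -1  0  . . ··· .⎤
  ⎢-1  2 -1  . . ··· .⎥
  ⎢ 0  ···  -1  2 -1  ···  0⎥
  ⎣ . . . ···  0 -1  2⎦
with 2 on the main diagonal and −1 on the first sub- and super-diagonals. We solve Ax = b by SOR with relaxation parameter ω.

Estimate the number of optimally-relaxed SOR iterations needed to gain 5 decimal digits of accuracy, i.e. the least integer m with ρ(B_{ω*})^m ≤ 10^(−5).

m = 41

½·tridiag(1,0,1) at n=21: λ_k = cos(kπ/22); max |λ| at k=1 ⇒ ρ_J = cos(π/22) ≈ 0.9898214.
√(1−ρ_J²) simplifies to sin(π/22) = 0.1423148.
ω* = 2 / (1 + 0.1423148) = 2 / 1.1423148 ≈ 1.7508309.
Hence ρ(B_{ω*}) = 1.7508309 − 1 = 0.7508309.
5·ln10 = 11.5129; −ln(0.7508309) = 0.286575; m = ⌈11.5129/0.286575⌉ = ⌈40.174⌉ = 41.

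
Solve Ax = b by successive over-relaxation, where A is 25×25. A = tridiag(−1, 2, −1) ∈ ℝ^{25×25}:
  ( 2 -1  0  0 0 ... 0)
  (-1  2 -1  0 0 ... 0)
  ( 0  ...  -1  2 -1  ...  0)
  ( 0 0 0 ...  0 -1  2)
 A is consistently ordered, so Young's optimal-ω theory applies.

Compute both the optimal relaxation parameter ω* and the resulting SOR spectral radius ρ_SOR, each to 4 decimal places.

ω* = 1.7849, ρ_SOR = 0.7849

B_J for the 25×25 system has eigenvalues cos(kπ/26); ρ_J = cos(π/26) = 0.9927.
√(1 − cos²(π/26)) = sin(π/26) ≈ 0.12054.
ω* = 2 / (1 + 0.12054) = 2 / 1.12054 ≈ 1.7849.
ρ_SOR = ω* − 1 = 1.7849 − 1 = 0.7849.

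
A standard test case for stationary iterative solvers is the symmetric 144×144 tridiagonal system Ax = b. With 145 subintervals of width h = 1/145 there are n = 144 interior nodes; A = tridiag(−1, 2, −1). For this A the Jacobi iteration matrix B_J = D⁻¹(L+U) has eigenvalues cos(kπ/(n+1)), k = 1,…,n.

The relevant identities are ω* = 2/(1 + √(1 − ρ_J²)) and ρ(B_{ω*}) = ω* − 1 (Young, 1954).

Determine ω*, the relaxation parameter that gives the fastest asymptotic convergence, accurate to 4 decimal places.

[ρ_J] n=144: ρ(B_J) = cos(π/(n+1)) = cos(π/145) = 0.9998.
√(1 − cos²(π/145)) = sin(π/145) ≈ 0.02166.
ω* = 2/(1+0.02166) = 1.9576
ρ_SOR = ω* − 1 ≈ 0.9576.

ω* = 1.9576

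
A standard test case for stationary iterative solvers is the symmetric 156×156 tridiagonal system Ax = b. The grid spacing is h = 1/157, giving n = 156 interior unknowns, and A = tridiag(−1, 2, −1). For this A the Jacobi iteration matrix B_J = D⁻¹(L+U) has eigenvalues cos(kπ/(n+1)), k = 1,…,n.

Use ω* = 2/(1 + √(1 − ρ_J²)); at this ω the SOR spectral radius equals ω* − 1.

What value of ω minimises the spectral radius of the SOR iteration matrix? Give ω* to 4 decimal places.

ρ_J = max_k |cos(kπ/157)| = cos(π/157) = 0.9998
√(1−ρ_J²) simplifies to sin(π/157) = 0.02001.
Young: ω* = 2/(1+√(1−ρ_J²)) = 2/(1+0.02001) = 2/1.02001 = 1.9608.
[ρ_SOR] ω* − 1 = 0.9608.

ω* = 1.9608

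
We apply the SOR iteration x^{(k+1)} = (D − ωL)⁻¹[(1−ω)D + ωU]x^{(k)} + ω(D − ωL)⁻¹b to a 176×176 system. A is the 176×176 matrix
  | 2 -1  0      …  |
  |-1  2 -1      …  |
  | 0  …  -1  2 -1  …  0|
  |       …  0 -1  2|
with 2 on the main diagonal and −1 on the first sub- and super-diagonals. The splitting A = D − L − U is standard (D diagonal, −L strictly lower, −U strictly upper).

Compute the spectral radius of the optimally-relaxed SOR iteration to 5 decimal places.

n=176: λ(B_J) = 1 − λ(A)/2 = cos(kπ/177); k=1 gives ρ_J = 0.99984.
√(1−ρ_J²) = |sin(π/177)| = 0.017748
ω* = 2/(1 + 0.017748) = 2/1.017748 = 1.96512.
At ω = 1.96512 every |λ(B_ω)| = ω−1, so ρ_SOR = 0.96512.

ρ_SOR = 0.96512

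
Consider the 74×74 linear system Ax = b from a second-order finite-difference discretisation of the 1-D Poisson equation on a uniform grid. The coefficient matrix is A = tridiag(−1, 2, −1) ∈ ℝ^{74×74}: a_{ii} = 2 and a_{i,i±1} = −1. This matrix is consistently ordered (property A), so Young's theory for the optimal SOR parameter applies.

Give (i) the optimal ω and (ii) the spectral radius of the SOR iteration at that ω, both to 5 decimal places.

With n=74, ρ(Jacobi) = cos(π/75) = 0.99912.
√(1−ρ_J²) = |sin(π/75)| = 0.041876
ω* = 2 / (1 + 0.041876) = 2 / 1.041876 ≈ 1.91961.
[ρ_SOR] ω* − 1 = 0.91961.

ω* = 1.91961, ρ_SOR = 0.91961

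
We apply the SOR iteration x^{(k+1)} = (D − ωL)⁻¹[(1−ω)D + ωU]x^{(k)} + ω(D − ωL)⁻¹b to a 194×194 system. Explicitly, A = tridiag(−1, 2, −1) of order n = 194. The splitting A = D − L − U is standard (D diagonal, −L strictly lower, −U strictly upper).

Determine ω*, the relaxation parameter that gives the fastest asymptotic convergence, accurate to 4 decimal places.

ω* = 1.9683

With n=194, ρ(Jacobi) = cos(π/195) = 0.9999.
√(1−ρ_J²) simplifies to sin(π/195) = 0.01611.
ω* = 2 / (1 + 0.01611) = 2 / 1.01611 ≈ 1.9683.
ρ_SOR = ω* − 1 = 1.9683 − 1 = 0.9683.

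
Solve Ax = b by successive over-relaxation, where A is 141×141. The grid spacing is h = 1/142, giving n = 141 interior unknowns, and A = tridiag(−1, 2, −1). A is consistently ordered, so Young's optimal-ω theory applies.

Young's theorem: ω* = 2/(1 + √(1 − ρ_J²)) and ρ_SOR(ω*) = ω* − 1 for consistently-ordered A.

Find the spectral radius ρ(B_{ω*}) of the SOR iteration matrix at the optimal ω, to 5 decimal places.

ρ_SOR = 0.95671

n=141: λ(B_J) = 1 − λ(A)/2 = cos(kπ/142); k=1 gives ρ_J = 0.99976.
√(1 − cos²(π/142)) = sin(π/142) ≈ 0.022122.
ω* = 2/(1+0.022122) = 1.95671
At ω = 1.95671 every |λ(B_ω)| = ω−1, so ρ_SOR = 0.95671.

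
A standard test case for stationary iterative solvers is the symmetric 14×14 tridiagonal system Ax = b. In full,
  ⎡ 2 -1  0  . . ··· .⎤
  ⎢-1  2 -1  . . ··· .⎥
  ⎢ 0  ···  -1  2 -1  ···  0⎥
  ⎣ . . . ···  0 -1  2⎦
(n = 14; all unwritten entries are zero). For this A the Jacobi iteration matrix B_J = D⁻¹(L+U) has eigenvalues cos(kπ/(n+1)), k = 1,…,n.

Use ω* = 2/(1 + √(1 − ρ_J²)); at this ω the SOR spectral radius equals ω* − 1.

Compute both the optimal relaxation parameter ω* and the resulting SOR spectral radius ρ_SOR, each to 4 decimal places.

ω* = 1.6558, ρ_SOR = 0.6558

spectrum of D⁻¹(L+U) = {cos(kπ/15) : 1≤k≤14}; ρ_J = cos(π/15) = 0.9781.
root = sin(π/15) = 0.20791  (since 1−cos² = sin²).
[ω*] 2 ÷ (1 + 0.20791) = 2 ÷ 1.20791 = 1.6558.
ρ_SOR = ω* − 1 = 1.6558 − 1 = 0.6558.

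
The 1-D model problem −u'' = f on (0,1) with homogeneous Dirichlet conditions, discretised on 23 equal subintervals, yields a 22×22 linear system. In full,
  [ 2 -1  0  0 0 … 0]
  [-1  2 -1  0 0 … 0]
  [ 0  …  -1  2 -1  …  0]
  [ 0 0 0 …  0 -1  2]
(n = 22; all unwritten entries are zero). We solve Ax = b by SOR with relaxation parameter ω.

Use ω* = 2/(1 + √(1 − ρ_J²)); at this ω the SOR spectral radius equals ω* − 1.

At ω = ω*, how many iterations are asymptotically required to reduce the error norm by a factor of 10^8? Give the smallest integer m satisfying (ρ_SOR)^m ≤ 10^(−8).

ρ_J = max_k |cos(kπ/23)| = cos(π/23) = 0.9906859
√(1−ρ_J²) simplifies to sin(π/23) = 0.1361666.
Then 2/(1+√(1−ρ_J²)) = 2/(1+0.1361666); ω* = 2/1.1361666 = 1.7603052.
and ρ(B_{ω*}) = 1.7603052 − 1 = 0.7603052.
m ≥ 8·ln10 / (−ln 0.7603052) = 67.220; smallest integer m = 68.

m = 68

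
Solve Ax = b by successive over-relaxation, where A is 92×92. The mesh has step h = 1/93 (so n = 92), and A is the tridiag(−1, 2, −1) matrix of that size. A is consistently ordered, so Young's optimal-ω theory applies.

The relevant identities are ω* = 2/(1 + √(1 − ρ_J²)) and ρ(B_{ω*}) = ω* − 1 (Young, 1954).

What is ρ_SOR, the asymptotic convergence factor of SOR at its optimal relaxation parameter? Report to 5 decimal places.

ρ_SOR = 0.93466

[ρ_J] n=92: ρ(B_J) = cos(π/(n+1)) = cos(π/93) = 0.99943.
√(1 − cos²(π/93)) = sin(π/93) ≈ 0.033774.
Then 2/(1+√(1−ρ_J²)) = 2/(1+0.033774); ω* = 2/1.033774 = 1.93466.
ρ(B_{ω*}) = ω*−1 = 0.93466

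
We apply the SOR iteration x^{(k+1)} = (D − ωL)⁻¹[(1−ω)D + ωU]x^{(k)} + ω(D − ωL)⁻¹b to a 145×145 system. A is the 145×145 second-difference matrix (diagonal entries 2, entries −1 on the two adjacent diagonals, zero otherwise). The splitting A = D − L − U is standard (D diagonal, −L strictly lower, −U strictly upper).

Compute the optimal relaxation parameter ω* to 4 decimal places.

spectrum of D⁻¹(L+U) = {cos(kπ/146) : 1≤k≤145}; ρ_J = cos(π/146) = 0.9998.
√(1−ρ_J²) = |sin(π/146)| = 0.02152
[ω*] 2 ÷ (1 + 0.02152) = 2 ÷ 1.02152 = 1.9579.
At ω = 1.9579 every |λ(B_ω)| = ω−1, so ρ_SOR = 0.9579.

ω* = 1.9579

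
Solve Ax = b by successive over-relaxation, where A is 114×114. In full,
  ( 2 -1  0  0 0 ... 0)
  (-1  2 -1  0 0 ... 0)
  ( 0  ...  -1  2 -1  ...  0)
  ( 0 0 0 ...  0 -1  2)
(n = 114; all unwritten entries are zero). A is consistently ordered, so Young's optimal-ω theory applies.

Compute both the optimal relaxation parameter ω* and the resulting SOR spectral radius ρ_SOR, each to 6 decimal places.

ω* = 1.946823, ρ_SOR = 0.946823

With n=114, ρ(Jacobi) = cos(π/115) = 0.999627.
√(1−ρ_J²) = |sin(π/115)| = 0.0273148
ω* = 2/(1+0.0273148) = 1.946823
ρ_SOR = ω* − 1 ≈ 0.946823.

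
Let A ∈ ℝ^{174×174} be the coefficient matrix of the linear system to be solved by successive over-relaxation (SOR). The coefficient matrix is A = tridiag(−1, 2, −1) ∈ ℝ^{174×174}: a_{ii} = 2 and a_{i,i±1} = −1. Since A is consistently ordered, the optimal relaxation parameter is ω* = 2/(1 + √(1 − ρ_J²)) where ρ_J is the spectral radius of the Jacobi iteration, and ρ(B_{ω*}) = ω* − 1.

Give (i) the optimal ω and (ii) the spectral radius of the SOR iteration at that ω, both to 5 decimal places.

n=174: λ(B_J) = 1 − λ(A)/2 = cos(kπ/175); k=1 gives ρ_J = 0.99984.
1 − cos²(π/175) = sin²(π/175) ⇒ √(1−ρ_J²) = sin(π/175) = 0.017951.
ω* = 2/(1 + 0.017951) = 2/1.017951 = 1.96473.
At ω = 1.96473 every |λ(B_ω)| = ω−1, so ρ_SOR = 0.96473.

ω* = 1.96473, ρ_SOR = 0.96473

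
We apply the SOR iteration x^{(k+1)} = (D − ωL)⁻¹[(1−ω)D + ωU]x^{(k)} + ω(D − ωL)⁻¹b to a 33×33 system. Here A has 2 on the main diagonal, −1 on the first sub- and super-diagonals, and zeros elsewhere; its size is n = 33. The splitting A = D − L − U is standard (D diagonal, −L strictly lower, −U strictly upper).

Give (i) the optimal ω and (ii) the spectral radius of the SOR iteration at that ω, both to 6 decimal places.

ω* = 1.831052, ρ_SOR = 0.831052

spectrum of D⁻¹(L+U) = {cos(kπ/34) : 1≤k≤33}; ρ_J = cos(π/34) = 0.995734.
root = sin(π/34) = 0.0922684  (since 1−cos² = sin²).
ω* = 2 / (1 + 0.0922684) = 2 / 1.0922684 ≈ 1.831052.
and ρ(B_{ω*}) = 1.831052 − 1 = 0.831052.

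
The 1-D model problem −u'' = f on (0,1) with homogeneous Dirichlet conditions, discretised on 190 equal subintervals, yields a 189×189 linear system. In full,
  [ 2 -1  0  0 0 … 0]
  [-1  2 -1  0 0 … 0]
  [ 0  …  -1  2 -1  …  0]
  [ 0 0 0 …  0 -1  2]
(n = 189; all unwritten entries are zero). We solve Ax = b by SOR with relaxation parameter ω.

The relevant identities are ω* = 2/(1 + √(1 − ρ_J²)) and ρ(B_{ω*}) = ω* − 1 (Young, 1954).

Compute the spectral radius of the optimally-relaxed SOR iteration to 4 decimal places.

ρ_SOR = 0.9675

spectrum of D⁻¹(L+U) = {cos(kπ/190) : 1≤k≤189}; ρ_J = cos(π/190) = 0.9999.
1 − cos²(π/190) = sin²(π/190) ⇒ √(1−ρ_J²) = sin(π/190) = 0.01653.
ω* = 2/(1+0.01653) = 1.9675
[ρ_SOR] ω* − 1 = 0.9675.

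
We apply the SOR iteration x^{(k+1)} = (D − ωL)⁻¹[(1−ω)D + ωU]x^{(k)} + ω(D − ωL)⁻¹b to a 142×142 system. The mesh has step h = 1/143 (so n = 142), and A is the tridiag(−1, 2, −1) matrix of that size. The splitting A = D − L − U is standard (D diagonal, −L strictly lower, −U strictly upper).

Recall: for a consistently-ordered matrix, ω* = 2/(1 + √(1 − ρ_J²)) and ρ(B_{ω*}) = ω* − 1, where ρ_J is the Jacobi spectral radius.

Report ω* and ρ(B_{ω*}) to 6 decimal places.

With n=142, ρ(Jacobi) = cos(π/143) = 0.999759.
√(1 − cos²(π/143)) = sin(π/143) ≈ 0.0219674.
ω* = 2 / (1 + 0.0219674) = 2 / 1.0219674 ≈ 1.957010.
Hence ρ(B_{ω*}) = 1.957010 − 1 = 0.957010.

ω* = 1.957010, ρ_SOR = 0.957010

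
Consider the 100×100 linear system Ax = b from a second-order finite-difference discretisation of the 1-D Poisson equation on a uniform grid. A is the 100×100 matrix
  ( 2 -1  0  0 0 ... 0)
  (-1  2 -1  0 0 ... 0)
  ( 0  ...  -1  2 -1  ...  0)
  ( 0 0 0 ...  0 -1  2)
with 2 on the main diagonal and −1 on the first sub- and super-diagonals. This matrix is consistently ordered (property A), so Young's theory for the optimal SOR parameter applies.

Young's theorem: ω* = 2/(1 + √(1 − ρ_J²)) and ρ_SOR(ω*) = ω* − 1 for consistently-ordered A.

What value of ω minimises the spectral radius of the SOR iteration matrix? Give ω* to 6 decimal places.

ω* = 1.939676

n=100: λ(B_J) = 1 − λ(A)/2 = cos(kπ/101); k=1 gives ρ_J = 0.999516.
1 − cos²(π/101) = sin²(π/101) ⇒ √(1−ρ_J²) = sin(π/101) = 0.0310999.
So ω* = 2/1.0310999 = 1.939676 (Young).
ρ_SOR = ω* − 1 ≈ 0.939676.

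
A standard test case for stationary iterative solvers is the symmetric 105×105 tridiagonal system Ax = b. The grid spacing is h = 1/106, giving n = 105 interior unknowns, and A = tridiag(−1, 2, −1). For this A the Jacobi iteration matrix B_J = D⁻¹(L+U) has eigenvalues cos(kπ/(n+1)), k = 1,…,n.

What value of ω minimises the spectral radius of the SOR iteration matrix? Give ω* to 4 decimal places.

spectrum of D⁻¹(L+U) = {cos(kπ/106) : 1≤k≤105}; ρ_J = cos(π/106) = 0.9996.
√(1−ρ_J²) = |sin(π/106)| = 0.02963
ω* = 2 / (1 + 0.02963) = 2 / 1.02963 ≈ 1.9424.
At ω = 1.9424 every |λ(B_ω)| = ω−1, so ρ_SOR = 0.9424.

ω* = 1.9424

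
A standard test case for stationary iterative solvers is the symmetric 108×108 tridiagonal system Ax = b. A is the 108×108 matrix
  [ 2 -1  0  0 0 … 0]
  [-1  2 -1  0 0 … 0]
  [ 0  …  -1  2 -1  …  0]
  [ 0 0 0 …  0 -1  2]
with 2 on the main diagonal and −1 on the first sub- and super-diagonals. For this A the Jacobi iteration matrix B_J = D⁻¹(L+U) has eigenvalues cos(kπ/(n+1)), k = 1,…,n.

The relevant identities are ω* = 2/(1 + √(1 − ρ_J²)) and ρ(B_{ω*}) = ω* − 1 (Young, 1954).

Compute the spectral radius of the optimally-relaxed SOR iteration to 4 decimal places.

spectrum of D⁻¹(L+U) = {cos(kπ/109) : 1≤k≤108}; ρ_J = cos(π/109) = 0.9996.
√(1 − cos²(π/109)) = sin(π/109) ≈ 0.02882.
ω* = 2 / (1 + 0.02882) = 2 / 1.02882 ≈ 1.9440.
ρ_SOR = ω* − 1 = 1.9440 − 1 = 0.9440.

ρ_SOR = 0.9440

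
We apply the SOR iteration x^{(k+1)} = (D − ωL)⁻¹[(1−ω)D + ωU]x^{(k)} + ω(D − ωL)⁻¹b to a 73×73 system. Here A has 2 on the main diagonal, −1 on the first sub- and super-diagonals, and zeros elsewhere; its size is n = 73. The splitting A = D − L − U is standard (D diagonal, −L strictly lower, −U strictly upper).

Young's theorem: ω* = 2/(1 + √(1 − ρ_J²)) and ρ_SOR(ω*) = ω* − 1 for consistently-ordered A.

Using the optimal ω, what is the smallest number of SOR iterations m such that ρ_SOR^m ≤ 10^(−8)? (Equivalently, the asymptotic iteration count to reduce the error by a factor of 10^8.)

m = 217

n=73: λ(B_J) = 1 − λ(A)/2 = cos(kπ/74); k=1 gives ρ_J = 0.9990990.
√(1 − cos²(π/74)) = sin(π/74) ≈ 0.0424412.
Young: ω* = 2/(1+√(1−ρ_J²)) = 2/(1+0.0424412) = 2/1.0424412 = 1.9185734.
ρ(B_{ω*}) = ω*−1 = 0.9185734
Need (0.9185734)^m ≤ 10^(−8): m ≥ 8·ln10/|ln 0.9185734| = 18.4207/0.0849335 = 216.884 ⇒ m = 217.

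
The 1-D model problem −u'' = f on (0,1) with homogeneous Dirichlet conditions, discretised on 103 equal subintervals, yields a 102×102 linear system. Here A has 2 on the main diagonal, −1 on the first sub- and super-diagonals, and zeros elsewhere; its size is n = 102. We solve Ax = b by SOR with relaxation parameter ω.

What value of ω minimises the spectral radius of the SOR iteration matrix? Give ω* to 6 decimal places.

spectrum of D⁻¹(L+U) = {cos(kπ/103) : 1≤k≤102}; ρ_J = cos(π/103) = 0.999535.
1 − cos²(π/103) = sin²(π/103) ⇒ √(1−ρ_J²) = sin(π/103) = 0.0304962.
Then 2/(1+√(1−ρ_J²)) = 2/(1+0.0304962); ω* = 2/1.0304962 = 1.940813.
ρ_SOR = ω* − 1 = 1.940813 − 1 = 0.940813.

ω* = 1.940813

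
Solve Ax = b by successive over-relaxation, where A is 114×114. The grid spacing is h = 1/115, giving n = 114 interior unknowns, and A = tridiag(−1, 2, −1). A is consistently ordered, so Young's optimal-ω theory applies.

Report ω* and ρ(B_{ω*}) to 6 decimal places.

ω* = 1.946823, ρ_SOR = 0.946823

n=114: λ(B_J) = 1 − λ(A)/2 = cos(kπ/115); k=1 gives ρ_J = 0.999627.
√(1−ρ_J²) = |sin(π/115)| = 0.0273148
Young: ω* = 2/(1+√(1−ρ_J²)) = 2/(1+0.0273148) = 2/1.0273148 = 1.946823.
Hence ρ(B_{ω*}) = 1.946823 − 1 = 0.946823.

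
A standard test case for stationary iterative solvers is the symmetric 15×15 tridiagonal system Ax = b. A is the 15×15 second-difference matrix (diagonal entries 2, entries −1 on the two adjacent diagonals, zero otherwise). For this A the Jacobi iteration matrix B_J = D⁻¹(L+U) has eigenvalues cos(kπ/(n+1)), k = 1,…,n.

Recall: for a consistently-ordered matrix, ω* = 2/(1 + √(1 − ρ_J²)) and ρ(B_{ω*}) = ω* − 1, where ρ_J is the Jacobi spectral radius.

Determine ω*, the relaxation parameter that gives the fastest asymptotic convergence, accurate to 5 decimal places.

ρ_J = max_k |cos(kπ/16)| = cos(π/16) = 0.98079
√(1−ρ_J²) = |sin(π/16)| = 0.195090
ω* = 2/(1+0.195090) = 1.67351
At ω = 1.67351 every |λ(B_ω)| = ω−1, so ρ_SOR = 0.67351.

ω* = 1.67351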